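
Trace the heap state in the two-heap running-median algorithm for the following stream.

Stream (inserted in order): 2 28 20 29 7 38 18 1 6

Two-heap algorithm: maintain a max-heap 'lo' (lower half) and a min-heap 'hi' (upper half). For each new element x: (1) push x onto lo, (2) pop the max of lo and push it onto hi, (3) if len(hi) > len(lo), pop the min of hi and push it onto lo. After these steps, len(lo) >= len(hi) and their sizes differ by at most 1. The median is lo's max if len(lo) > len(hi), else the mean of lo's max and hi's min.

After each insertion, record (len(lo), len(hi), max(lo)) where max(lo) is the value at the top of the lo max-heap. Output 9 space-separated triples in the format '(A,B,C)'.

Step 1: insert 2 -> lo=[2] hi=[] -> (len(lo)=1, len(hi)=0, max(lo)=2)
Step 2: insert 28 -> lo=[2] hi=[28] -> (len(lo)=1, len(hi)=1, max(lo)=2)
Step 3: insert 20 -> lo=[2, 20] hi=[28] -> (len(lo)=2, len(hi)=1, max(lo)=20)
Step 4: insert 29 -> lo=[2, 20] hi=[28, 29] -> (len(lo)=2, len(hi)=2, max(lo)=20)
Step 5: insert 7 -> lo=[2, 7, 20] hi=[28, 29] -> (len(lo)=3, len(hi)=2, max(lo)=20)
Step 6: insert 38 -> lo=[2, 7, 20] hi=[28, 29, 38] -> (len(lo)=3, len(hi)=3, max(lo)=20)
Step 7: insert 18 -> lo=[2, 7, 18, 20] hi=[28, 29, 38] -> (len(lo)=4, len(hi)=3, max(lo)=20)
Step 8: insert 1 -> lo=[1, 2, 7, 18] hi=[20, 28, 29, 38] -> (len(lo)=4, len(hi)=4, max(lo)=18)
Step 9: insert 6 -> lo=[1, 2, 6, 7, 18] hi=[20, 28, 29, 38] -> (len(lo)=5, len(hi)=4, max(lo)=18)

Answer: (1,0,2) (1,1,2) (2,1,20) (2,2,20) (3,2,20) (3,3,20) (4,3,20) (4,4,18) (5,4,18)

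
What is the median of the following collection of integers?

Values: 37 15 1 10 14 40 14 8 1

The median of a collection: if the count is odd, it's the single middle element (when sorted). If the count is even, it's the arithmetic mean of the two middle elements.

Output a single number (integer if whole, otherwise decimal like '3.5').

Answer: 14

Derivation:
Step 1: insert 37 -> lo=[37] (size 1, max 37) hi=[] (size 0) -> median=37
Step 2: insert 15 -> lo=[15] (size 1, max 15) hi=[37] (size 1, min 37) -> median=26
Step 3: insert 1 -> lo=[1, 15] (size 2, max 15) hi=[37] (size 1, min 37) -> median=15
Step 4: insert 10 -> lo=[1, 10] (size 2, max 10) hi=[15, 37] (size 2, min 15) -> median=12.5
Step 5: insert 14 -> lo=[1, 10, 14] (size 3, max 14) hi=[15, 37] (size 2, min 15) -> median=14
Step 6: insert 40 -> lo=[1, 10, 14] (size 3, max 14) hi=[15, 37, 40] (size 3, min 15) -> median=14.5
Step 7: insert 14 -> lo=[1, 10, 14, 14] (size 4, max 14) hi=[15, 37, 40] (size 3, min 15) -> median=14
Step 8: insert 8 -> lo=[1, 8, 10, 14] (size 4, max 14) hi=[14, 15, 37, 40] (size 4, min 14) -> median=14
Step 9: insert 1 -> lo=[1, 1, 8, 10, 14] (size 5, max 14) hi=[14, 15, 37, 40] (size 4, min 14) -> median=14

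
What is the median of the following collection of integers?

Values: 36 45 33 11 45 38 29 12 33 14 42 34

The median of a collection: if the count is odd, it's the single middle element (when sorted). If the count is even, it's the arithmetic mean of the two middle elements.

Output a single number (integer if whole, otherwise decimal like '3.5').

Step 1: insert 36 -> lo=[36] (size 1, max 36) hi=[] (size 0) -> median=36
Step 2: insert 45 -> lo=[36] (size 1, max 36) hi=[45] (size 1, min 45) -> median=40.5
Step 3: insert 33 -> lo=[33, 36] (size 2, max 36) hi=[45] (size 1, min 45) -> median=36
Step 4: insert 11 -> lo=[11, 33] (size 2, max 33) hi=[36, 45] (size 2, min 36) -> median=34.5
Step 5: insert 45 -> lo=[11, 33, 36] (size 3, max 36) hi=[45, 45] (size 2, min 45) -> median=36
Step 6: insert 38 -> lo=[11, 33, 36] (size 3, max 36) hi=[38, 45, 45] (size 3, min 38) -> median=37
Step 7: insert 29 -> lo=[11, 29, 33, 36] (size 4, max 36) hi=[38, 45, 45] (size 3, min 38) -> median=36
Step 8: insert 12 -> lo=[11, 12, 29, 33] (size 4, max 33) hi=[36, 38, 45, 45] (size 4, min 36) -> median=34.5
Step 9: insert 33 -> lo=[11, 12, 29, 33, 33] (size 5, max 33) hi=[36, 38, 45, 45] (size 4, min 36) -> median=33
Step 10: insert 14 -> lo=[11, 12, 14, 29, 33] (size 5, max 33) hi=[33, 36, 38, 45, 45] (size 5, min 33) -> median=33
Step 11: insert 42 -> lo=[11, 12, 14, 29, 33, 33] (size 6, max 33) hi=[36, 38, 42, 45, 45] (size 5, min 36) -> median=33
Step 12: insert 34 -> lo=[11, 12, 14, 29, 33, 33] (size 6, max 33) hi=[34, 36, 38, 42, 45, 45] (size 6, min 34) -> median=33.5

Answer: 33.5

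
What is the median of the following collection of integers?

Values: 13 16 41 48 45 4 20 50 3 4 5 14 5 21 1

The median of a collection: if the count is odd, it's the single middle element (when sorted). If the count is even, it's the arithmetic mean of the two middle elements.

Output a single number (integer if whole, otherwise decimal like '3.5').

Answer: 14

Derivation:
Step 1: insert 13 -> lo=[13] (size 1, max 13) hi=[] (size 0) -> median=13
Step 2: insert 16 -> lo=[13] (size 1, max 13) hi=[16] (size 1, min 16) -> median=14.5
Step 3: insert 41 -> lo=[13, 16] (size 2, max 16) hi=[41] (size 1, min 41) -> median=16
Step 4: insert 48 -> lo=[13, 16] (size 2, max 16) hi=[41, 48] (size 2, min 41) -> median=28.5
Step 5: insert 45 -> lo=[13, 16, 41] (size 3, max 41) hi=[45, 48] (size 2, min 45) -> median=41
Step 6: insert 4 -> lo=[4, 13, 16] (size 3, max 16) hi=[41, 45, 48] (size 3, min 41) -> median=28.5
Step 7: insert 20 -> lo=[4, 13, 16, 20] (size 4, max 20) hi=[41, 45, 48] (size 3, min 41) -> median=20
Step 8: insert 50 -> lo=[4, 13, 16, 20] (size 4, max 20) hi=[41, 45, 48, 50] (size 4, min 41) -> median=30.5
Step 9: insert 3 -> lo=[3, 4, 13, 16, 20] (size 5, max 20) hi=[41, 45, 48, 50] (size 4, min 41) -> median=20
Step 10: insert 4 -> lo=[3, 4, 4, 13, 16] (size 5, max 16) hi=[20, 41, 45, 48, 50] (size 5, min 20) -> median=18
Step 11: insert 5 -> lo=[3, 4, 4, 5, 13, 16] (size 6, max 16) hi=[20, 41, 45, 48, 50] (size 5, min 20) -> median=16
Step 12: insert 14 -> lo=[3, 4, 4, 5, 13, 14] (size 6, max 14) hi=[16, 20, 41, 45, 48, 50] (size 6, min 16) -> median=15
Step 13: insert 5 -> lo=[3, 4, 4, 5, 5, 13, 14] (size 7, max 14) hi=[16, 20, 41, 45, 48, 50] (size 6, min 16) -> median=14
Step 14: insert 21 -> lo=[3, 4, 4, 5, 5, 13, 14] (size 7, max 14) hi=[16, 20, 21, 41, 45, 48, 50] (size 7, min 16) -> median=15
Step 15: insert 1 -> lo=[1, 3, 4, 4, 5, 5, 13, 14] (size 8, max 14) hi=[16, 20, 21, 41, 45, 48, 50] (size 7, min 16) -> median=14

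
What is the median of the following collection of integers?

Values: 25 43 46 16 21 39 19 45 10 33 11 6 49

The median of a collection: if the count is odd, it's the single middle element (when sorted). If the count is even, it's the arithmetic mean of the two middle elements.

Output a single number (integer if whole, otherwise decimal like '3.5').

Step 1: insert 25 -> lo=[25] (size 1, max 25) hi=[] (size 0) -> median=25
Step 2: insert 43 -> lo=[25] (size 1, max 25) hi=[43] (size 1, min 43) -> median=34
Step 3: insert 46 -> lo=[25, 43] (size 2, max 43) hi=[46] (size 1, min 46) -> median=43
Step 4: insert 16 -> lo=[16, 25] (size 2, max 25) hi=[43, 46] (size 2, min 43) -> median=34
Step 5: insert 21 -> lo=[16, 21, 25] (size 3, max 25) hi=[43, 46] (size 2, min 43) -> median=25
Step 6: insert 39 -> lo=[16, 21, 25] (size 3, max 25) hi=[39, 43, 46] (size 3, min 39) -> median=32
Step 7: insert 19 -> lo=[16, 19, 21, 25] (size 4, max 25) hi=[39, 43, 46] (size 3, min 39) -> median=25
Step 8: insert 45 -> lo=[16, 19, 21, 25] (size 4, max 25) hi=[39, 43, 45, 46] (size 4, min 39) -> median=32
Step 9: insert 10 -> lo=[10, 16, 19, 21, 25] (size 5, max 25) hi=[39, 43, 45, 46] (size 4, min 39) -> median=25
Step 10: insert 33 -> lo=[10, 16, 19, 21, 25] (size 5, max 25) hi=[33, 39, 43, 45, 46] (size 5, min 33) -> median=29
Step 11: insert 11 -> lo=[10, 11, 16, 19, 21, 25] (size 6, max 25) hi=[33, 39, 43, 45, 46] (size 5, min 33) -> median=25
Step 12: insert 6 -> lo=[6, 10, 11, 16, 19, 21] (size 6, max 21) hi=[25, 33, 39, 43, 45, 46] (size 6, min 25) -> median=23
Step 13: insert 49 -> lo=[6, 10, 11, 16, 19, 21, 25] (size 7, max 25) hi=[33, 39, 43, 45, 46, 49] (size 6, min 33) -> median=25

Answer: 25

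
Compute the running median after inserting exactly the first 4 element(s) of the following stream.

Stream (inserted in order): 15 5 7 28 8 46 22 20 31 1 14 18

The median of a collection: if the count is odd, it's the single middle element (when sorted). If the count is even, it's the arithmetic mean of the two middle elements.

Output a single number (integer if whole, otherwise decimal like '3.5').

Step 1: insert 15 -> lo=[15] (size 1, max 15) hi=[] (size 0) -> median=15
Step 2: insert 5 -> lo=[5] (size 1, max 5) hi=[15] (size 1, min 15) -> median=10
Step 3: insert 7 -> lo=[5, 7] (size 2, max 7) hi=[15] (size 1, min 15) -> median=7
Step 4: insert 28 -> lo=[5, 7] (size 2, max 7) hi=[15, 28] (size 2, min 15) -> median=11

Answer: 11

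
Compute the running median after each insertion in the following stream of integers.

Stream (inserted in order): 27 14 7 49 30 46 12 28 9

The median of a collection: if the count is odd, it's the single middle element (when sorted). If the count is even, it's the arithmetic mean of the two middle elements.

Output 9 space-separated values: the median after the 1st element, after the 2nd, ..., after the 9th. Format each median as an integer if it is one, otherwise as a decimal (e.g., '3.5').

Answer: 27 20.5 14 20.5 27 28.5 27 27.5 27

Derivation:
Step 1: insert 27 -> lo=[27] (size 1, max 27) hi=[] (size 0) -> median=27
Step 2: insert 14 -> lo=[14] (size 1, max 14) hi=[27] (size 1, min 27) -> median=20.5
Step 3: insert 7 -> lo=[7, 14] (size 2, max 14) hi=[27] (size 1, min 27) -> median=14
Step 4: insert 49 -> lo=[7, 14] (size 2, max 14) hi=[27, 49] (size 2, min 27) -> median=20.5
Step 5: insert 30 -> lo=[7, 14, 27] (size 3, max 27) hi=[30, 49] (size 2, min 30) -> median=27
Step 6: insert 46 -> lo=[7, 14, 27] (size 3, max 27) hi=[30, 46, 49] (size 3, min 30) -> median=28.5
Step 7: insert 12 -> lo=[7, 12, 14, 27] (size 4, max 27) hi=[30, 46, 49] (size 3, min 30) -> median=27
Step 8: insert 28 -> lo=[7, 12, 14, 27] (size 4, max 27) hi=[28, 30, 46, 49] (size 4, min 28) -> median=27.5
Step 9: insert 9 -> lo=[7, 9, 12, 14, 27] (size 5, max 27) hi=[28, 30, 46, 49] (size 4, min 28) -> median=27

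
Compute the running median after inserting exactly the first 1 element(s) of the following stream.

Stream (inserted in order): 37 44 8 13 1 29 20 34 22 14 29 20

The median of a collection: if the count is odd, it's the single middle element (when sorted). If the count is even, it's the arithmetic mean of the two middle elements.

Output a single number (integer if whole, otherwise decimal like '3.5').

Step 1: insert 37 -> lo=[37] (size 1, max 37) hi=[] (size 0) -> median=37

Answer: 37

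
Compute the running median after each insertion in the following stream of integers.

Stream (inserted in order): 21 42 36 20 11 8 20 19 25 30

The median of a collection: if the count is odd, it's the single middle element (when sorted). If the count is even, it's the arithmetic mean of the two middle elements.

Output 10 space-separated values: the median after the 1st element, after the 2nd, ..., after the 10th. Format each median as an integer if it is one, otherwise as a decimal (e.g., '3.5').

Answer: 21 31.5 36 28.5 21 20.5 20 20 20 20.5

Derivation:
Step 1: insert 21 -> lo=[21] (size 1, max 21) hi=[] (size 0) -> median=21
Step 2: insert 42 -> lo=[21] (size 1, max 21) hi=[42] (size 1, min 42) -> median=31.5
Step 3: insert 36 -> lo=[21, 36] (size 2, max 36) hi=[42] (size 1, min 42) -> median=36
Step 4: insert 20 -> lo=[20, 21] (size 2, max 21) hi=[36, 42] (size 2, min 36) -> median=28.5
Step 5: insert 11 -> lo=[11, 20, 21] (size 3, max 21) hi=[36, 42] (size 2, min 36) -> median=21
Step 6: insert 8 -> lo=[8, 11, 20] (size 3, max 20) hi=[21, 36, 42] (size 3, min 21) -> median=20.5
Step 7: insert 20 -> lo=[8, 11, 20, 20] (size 4, max 20) hi=[21, 36, 42] (size 3, min 21) -> median=20
Step 8: insert 19 -> lo=[8, 11, 19, 20] (size 4, max 20) hi=[20, 21, 36, 42] (size 4, min 20) -> median=20
Step 9: insert 25 -> lo=[8, 11, 19, 20, 20] (size 5, max 20) hi=[21, 25, 36, 42] (size 4, min 21) -> median=20
Step 10: insert 30 -> lo=[8, 11, 19, 20, 20] (size 5, max 20) hi=[21, 25, 30, 36, 42] (size 5, min 21) -> median=20.5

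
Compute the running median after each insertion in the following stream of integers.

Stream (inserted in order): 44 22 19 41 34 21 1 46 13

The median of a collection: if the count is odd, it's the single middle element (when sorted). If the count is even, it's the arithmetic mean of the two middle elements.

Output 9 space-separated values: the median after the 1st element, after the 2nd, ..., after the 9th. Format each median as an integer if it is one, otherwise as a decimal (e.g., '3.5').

Answer: 44 33 22 31.5 34 28 22 28 22

Derivation:
Step 1: insert 44 -> lo=[44] (size 1, max 44) hi=[] (size 0) -> median=44
Step 2: insert 22 -> lo=[22] (size 1, max 22) hi=[44] (size 1, min 44) -> median=33
Step 3: insert 19 -> lo=[19, 22] (size 2, max 22) hi=[44] (size 1, min 44) -> median=22
Step 4: insert 41 -> lo=[19, 22] (size 2, max 22) hi=[41, 44] (size 2, min 41) -> median=31.5
Step 5: insert 34 -> lo=[19, 22, 34] (size 3, max 34) hi=[41, 44] (size 2, min 41) -> median=34
Step 6: insert 21 -> lo=[19, 21, 22] (size 3, max 22) hi=[34, 41, 44] (size 3, min 34) -> median=28
Step 7: insert 1 -> lo=[1, 19, 21, 22] (size 4, max 22) hi=[34, 41, 44] (size 3, min 34) -> median=22
Step 8: insert 46 -> lo=[1, 19, 21, 22] (size 4, max 22) hi=[34, 41, 44, 46] (size 4, min 34) -> median=28
Step 9: insert 13 -> lo=[1, 13, 19, 21, 22] (size 5, max 22) hi=[34, 41, 44, 46] (size 4, min 34) -> median=22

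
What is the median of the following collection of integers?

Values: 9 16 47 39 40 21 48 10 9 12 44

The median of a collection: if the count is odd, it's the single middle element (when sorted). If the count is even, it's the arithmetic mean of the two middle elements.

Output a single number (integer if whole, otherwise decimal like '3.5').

Step 1: insert 9 -> lo=[9] (size 1, max 9) hi=[] (size 0) -> median=9
Step 2: insert 16 -> lo=[9] (size 1, max 9) hi=[16] (size 1, min 16) -> median=12.5
Step 3: insert 47 -> lo=[9, 16] (size 2, max 16) hi=[47] (size 1, min 47) -> median=16
Step 4: insert 39 -> lo=[9, 16] (size 2, max 16) hi=[39, 47] (size 2, min 39) -> median=27.5
Step 5: insert 40 -> lo=[9, 16, 39] (size 3, max 39) hi=[40, 47] (size 2, min 40) -> median=39
Step 6: insert 21 -> lo=[9, 16, 21] (size 3, max 21) hi=[39, 40, 47] (size 3, min 39) -> median=30
Step 7: insert 48 -> lo=[9, 16, 21, 39] (size 4, max 39) hi=[40, 47, 48] (size 3, min 40) -> median=39
Step 8: insert 10 -> lo=[9, 10, 16, 21] (size 4, max 21) hi=[39, 40, 47, 48] (size 4, min 39) -> median=30
Step 9: insert 9 -> lo=[9, 9, 10, 16, 21] (size 5, max 21) hi=[39, 40, 47, 48] (size 4, min 39) -> median=21
Step 10: insert 12 -> lo=[9, 9, 10, 12, 16] (size 5, max 16) hi=[21, 39, 40, 47, 48] (size 5, min 21) -> median=18.5
Step 11: insert 44 -> lo=[9, 9, 10, 12, 16, 21] (size 6, max 21) hi=[39, 40, 44, 47, 48] (size 5, min 39) -> median=21

Answer: 21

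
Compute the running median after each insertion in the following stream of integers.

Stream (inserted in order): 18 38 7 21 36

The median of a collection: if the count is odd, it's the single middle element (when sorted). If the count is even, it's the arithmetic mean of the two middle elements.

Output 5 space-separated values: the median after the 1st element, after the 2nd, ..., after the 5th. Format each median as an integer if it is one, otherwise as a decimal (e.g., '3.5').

Step 1: insert 18 -> lo=[18] (size 1, max 18) hi=[] (size 0) -> median=18
Step 2: insert 38 -> lo=[18] (size 1, max 18) hi=[38] (size 1, min 38) -> median=28
Step 3: insert 7 -> lo=[7, 18] (size 2, max 18) hi=[38] (size 1, min 38) -> median=18
Step 4: insert 21 -> lo=[7, 18] (size 2, max 18) hi=[21, 38] (size 2, min 21) -> median=19.5
Step 5: insert 36 -> lo=[7, 18, 21] (size 3, max 21) hi=[36, 38] (size 2, min 36) -> median=21

Answer: 18 28 18 19.5 21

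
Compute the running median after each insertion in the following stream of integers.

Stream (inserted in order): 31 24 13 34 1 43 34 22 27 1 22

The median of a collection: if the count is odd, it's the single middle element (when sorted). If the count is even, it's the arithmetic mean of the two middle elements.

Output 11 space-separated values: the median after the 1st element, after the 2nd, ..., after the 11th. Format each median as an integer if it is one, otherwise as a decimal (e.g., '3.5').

Step 1: insert 31 -> lo=[31] (size 1, max 31) hi=[] (size 0) -> median=31
Step 2: insert 24 -> lo=[24] (size 1, max 24) hi=[31] (size 1, min 31) -> median=27.5
Step 3: insert 13 -> lo=[13, 24] (size 2, max 24) hi=[31] (size 1, min 31) -> median=24
Step 4: insert 34 -> lo=[13, 24] (size 2, max 24) hi=[31, 34] (size 2, min 31) -> median=27.5
Step 5: insert 1 -> lo=[1, 13, 24] (size 3, max 24) hi=[31, 34] (size 2, min 31) -> median=24
Step 6: insert 43 -> lo=[1, 13, 24] (size 3, max 24) hi=[31, 34, 43] (size 3, min 31) -> median=27.5
Step 7: insert 34 -> lo=[1, 13, 24, 31] (size 4, max 31) hi=[34, 34, 43] (size 3, min 34) -> median=31
Step 8: insert 22 -> lo=[1, 13, 22, 24] (size 4, max 24) hi=[31, 34, 34, 43] (size 4, min 31) -> median=27.5
Step 9: insert 27 -> lo=[1, 13, 22, 24, 27] (size 5, max 27) hi=[31, 34, 34, 43] (size 4, min 31) -> median=27
Step 10: insert 1 -> lo=[1, 1, 13, 22, 24] (size 5, max 24) hi=[27, 31, 34, 34, 43] (size 5, min 27) -> median=25.5
Step 11: insert 22 -> lo=[1, 1, 13, 22, 22, 24] (size 6, max 24) hi=[27, 31, 34, 34, 43] (size 5, min 27) -> median=24

Answer: 31 27.5 24 27.5 24 27.5 31 27.5 27 25.5 24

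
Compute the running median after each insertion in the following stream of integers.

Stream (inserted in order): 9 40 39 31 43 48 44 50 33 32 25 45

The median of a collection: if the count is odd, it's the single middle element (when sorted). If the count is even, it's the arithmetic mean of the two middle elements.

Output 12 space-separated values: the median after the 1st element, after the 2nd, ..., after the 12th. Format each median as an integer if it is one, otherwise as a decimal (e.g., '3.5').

Answer: 9 24.5 39 35 39 39.5 40 41.5 40 39.5 39 39.5

Derivation:
Step 1: insert 9 -> lo=[9] (size 1, max 9) hi=[] (size 0) -> median=9
Step 2: insert 40 -> lo=[9] (size 1, max 9) hi=[40] (size 1, min 40) -> median=24.5
Step 3: insert 39 -> lo=[9, 39] (size 2, max 39) hi=[40] (size 1, min 40) -> median=39
Step 4: insert 31 -> lo=[9, 31] (size 2, max 31) hi=[39, 40] (size 2, min 39) -> median=35
Step 5: insert 43 -> lo=[9, 31, 39] (size 3, max 39) hi=[40, 43] (size 2, min 40) -> median=39
Step 6: insert 48 -> lo=[9, 31, 39] (size 3, max 39) hi=[40, 43, 48] (size 3, min 40) -> median=39.5
Step 7: insert 44 -> lo=[9, 31, 39, 40] (size 4, max 40) hi=[43, 44, 48] (size 3, min 43) -> median=40
Step 8: insert 50 -> lo=[9, 31, 39, 40] (size 4, max 40) hi=[43, 44, 48, 50] (size 4, min 43) -> median=41.5
Step 9: insert 33 -> lo=[9, 31, 33, 39, 40] (size 5, max 40) hi=[43, 44, 48, 50] (size 4, min 43) -> median=40
Step 10: insert 32 -> lo=[9, 31, 32, 33, 39] (size 5, max 39) hi=[40, 43, 44, 48, 50] (size 5, min 40) -> median=39.5
Step 11: insert 25 -> lo=[9, 25, 31, 32, 33, 39] (size 6, max 39) hi=[40, 43, 44, 48, 50] (size 5, min 40) -> median=39
Step 12: insert 45 -> lo=[9, 25, 31, 32, 33, 39] (size 6, max 39) hi=[40, 43, 44, 45, 48, 50] (size 6, min 40) -> median=39.5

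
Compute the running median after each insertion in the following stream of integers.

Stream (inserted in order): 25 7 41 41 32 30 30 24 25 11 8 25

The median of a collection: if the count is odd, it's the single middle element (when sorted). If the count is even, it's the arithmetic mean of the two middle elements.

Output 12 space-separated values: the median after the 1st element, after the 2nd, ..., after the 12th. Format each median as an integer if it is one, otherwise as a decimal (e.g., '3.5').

Step 1: insert 25 -> lo=[25] (size 1, max 25) hi=[] (size 0) -> median=25
Step 2: insert 7 -> lo=[7] (size 1, max 7) hi=[25] (size 1, min 25) -> median=16
Step 3: insert 41 -> lo=[7, 25] (size 2, max 25) hi=[41] (size 1, min 41) -> median=25
Step 4: insert 41 -> lo=[7, 25] (size 2, max 25) hi=[41, 41] (size 2, min 41) -> median=33
Step 5: insert 32 -> lo=[7, 25, 32] (size 3, max 32) hi=[41, 41] (size 2, min 41) -> median=32
Step 6: insert 30 -> lo=[7, 25, 30] (size 3, max 30) hi=[32, 41, 41] (size 3, min 32) -> median=31
Step 7: insert 30 -> lo=[7, 25, 30, 30] (size 4, max 30) hi=[32, 41, 41] (size 3, min 32) -> median=30
Step 8: insert 24 -> lo=[7, 24, 25, 30] (size 4, max 30) hi=[30, 32, 41, 41] (size 4, min 30) -> median=30
Step 9: insert 25 -> lo=[7, 24, 25, 25, 30] (size 5, max 30) hi=[30, 32, 41, 41] (size 4, min 30) -> median=30
Step 10: insert 11 -> lo=[7, 11, 24, 25, 25] (size 5, max 25) hi=[30, 30, 32, 41, 41] (size 5, min 30) -> median=27.5
Step 11: insert 8 -> lo=[7, 8, 11, 24, 25, 25] (size 6, max 25) hi=[30, 30, 32, 41, 41] (size 5, min 30) -> median=25
Step 12: insert 25 -> lo=[7, 8, 11, 24, 25, 25] (size 6, max 25) hi=[25, 30, 30, 32, 41, 41] (size 6, min 25) -> median=25

Answer: 25 16 25 33 32 31 30 30 30 27.5 25 25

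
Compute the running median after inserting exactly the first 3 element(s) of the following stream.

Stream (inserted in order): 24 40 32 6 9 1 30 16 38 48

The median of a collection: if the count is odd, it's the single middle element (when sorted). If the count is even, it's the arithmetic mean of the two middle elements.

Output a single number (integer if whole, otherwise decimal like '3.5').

Step 1: insert 24 -> lo=[24] (size 1, max 24) hi=[] (size 0) -> median=24
Step 2: insert 40 -> lo=[24] (size 1, max 24) hi=[40] (size 1, min 40) -> median=32
Step 3: insert 32 -> lo=[24, 32] (size 2, max 32) hi=[40] (size 1, min 40) -> median=32

Answer: 32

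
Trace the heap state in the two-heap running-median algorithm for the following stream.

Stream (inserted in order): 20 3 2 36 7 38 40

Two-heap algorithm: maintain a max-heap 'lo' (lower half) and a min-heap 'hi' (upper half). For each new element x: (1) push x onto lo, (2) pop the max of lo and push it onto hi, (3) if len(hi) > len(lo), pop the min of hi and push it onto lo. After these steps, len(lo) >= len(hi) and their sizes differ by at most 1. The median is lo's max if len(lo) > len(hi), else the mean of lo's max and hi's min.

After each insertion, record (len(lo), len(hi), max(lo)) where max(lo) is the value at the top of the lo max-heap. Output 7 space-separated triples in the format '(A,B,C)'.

Step 1: insert 20 -> lo=[20] hi=[] -> (len(lo)=1, len(hi)=0, max(lo)=20)
Step 2: insert 3 -> lo=[3] hi=[20] -> (len(lo)=1, len(hi)=1, max(lo)=3)
Step 3: insert 2 -> lo=[2, 3] hi=[20] -> (len(lo)=2, len(hi)=1, max(lo)=3)
Step 4: insert 36 -> lo=[2, 3] hi=[20, 36] -> (len(lo)=2, len(hi)=2, max(lo)=3)
Step 5: insert 7 -> lo=[2, 3, 7] hi=[20, 36] -> (len(lo)=3, len(hi)=2, max(lo)=7)
Step 6: insert 38 -> lo=[2, 3, 7] hi=[20, 36, 38] -> (len(lo)=3, len(hi)=3, max(lo)=7)
Step 7: insert 40 -> lo=[2, 3, 7, 20] hi=[36, 38, 40] -> (len(lo)=4, len(hi)=3, max(lo)=20)

Answer: (1,0,20) (1,1,3) (2,1,3) (2,2,3) (3,2,7) (3,3,7) (4,3,20)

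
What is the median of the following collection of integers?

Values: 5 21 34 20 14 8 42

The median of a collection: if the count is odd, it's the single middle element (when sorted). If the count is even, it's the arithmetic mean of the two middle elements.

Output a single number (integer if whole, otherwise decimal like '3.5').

Answer: 20

Derivation:
Step 1: insert 5 -> lo=[5] (size 1, max 5) hi=[] (size 0) -> median=5
Step 2: insert 21 -> lo=[5] (size 1, max 5) hi=[21] (size 1, min 21) -> median=13
Step 3: insert 34 -> lo=[5, 21] (size 2, max 21) hi=[34] (size 1, min 34) -> median=21
Step 4: insert 20 -> lo=[5, 20] (size 2, max 20) hi=[21, 34] (size 2, min 21) -> median=20.5
Step 5: insert 14 -> lo=[5, 14, 20] (size 3, max 20) hi=[21, 34] (size 2, min 21) -> median=20
Step 6: insert 8 -> lo=[5, 8, 14] (size 3, max 14) hi=[20, 21, 34] (size 3, min 20) -> median=17
Step 7: insert 42 -> lo=[5, 8, 14, 20] (size 4, max 20) hi=[21, 34, 42] (size 3, min 21) -> median=20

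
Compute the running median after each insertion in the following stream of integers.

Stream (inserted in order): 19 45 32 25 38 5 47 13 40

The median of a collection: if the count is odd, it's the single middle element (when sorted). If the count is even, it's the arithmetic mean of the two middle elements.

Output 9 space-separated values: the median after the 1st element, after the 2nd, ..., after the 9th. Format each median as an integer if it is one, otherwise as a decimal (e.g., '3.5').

Answer: 19 32 32 28.5 32 28.5 32 28.5 32

Derivation:
Step 1: insert 19 -> lo=[19] (size 1, max 19) hi=[] (size 0) -> median=19
Step 2: insert 45 -> lo=[19] (size 1, max 19) hi=[45] (size 1, min 45) -> median=32
Step 3: insert 32 -> lo=[19, 32] (size 2, max 32) hi=[45] (size 1, min 45) -> median=32
Step 4: insert 25 -> lo=[19, 25] (size 2, max 25) hi=[32, 45] (size 2, min 32) -> median=28.5
Step 5: insert 38 -> lo=[19, 25, 32] (size 3, max 32) hi=[38, 45] (size 2, min 38) -> median=32
Step 6: insert 5 -> lo=[5, 19, 25] (size 3, max 25) hi=[32, 38, 45] (size 3, min 32) -> median=28.5
Step 7: insert 47 -> lo=[5, 19, 25, 32] (size 4, max 32) hi=[38, 45, 47] (size 3, min 38) -> median=32
Step 8: insert 13 -> lo=[5, 13, 19, 25] (size 4, max 25) hi=[32, 38, 45, 47] (size 4, min 32) -> median=28.5
Step 9: insert 40 -> lo=[5, 13, 19, 25, 32] (size 5, max 32) hi=[38, 40, 45, 47] (size 4, min 38) -> median=32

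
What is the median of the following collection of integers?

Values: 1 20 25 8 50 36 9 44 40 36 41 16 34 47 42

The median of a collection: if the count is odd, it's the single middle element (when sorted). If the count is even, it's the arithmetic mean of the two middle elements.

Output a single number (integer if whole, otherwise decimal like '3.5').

Answer: 36

Derivation:
Step 1: insert 1 -> lo=[1] (size 1, max 1) hi=[] (size 0) -> median=1
Step 2: insert 20 -> lo=[1] (size 1, max 1) hi=[20] (size 1, min 20) -> median=10.5
Step 3: insert 25 -> lo=[1, 20] (size 2, max 20) hi=[25] (size 1, min 25) -> median=20
Step 4: insert 8 -> lo=[1, 8] (size 2, max 8) hi=[20, 25] (size 2, min 20) -> median=14
Step 5: insert 50 -> lo=[1, 8, 20] (size 3, max 20) hi=[25, 50] (size 2, min 25) -> median=20
Step 6: insert 36 -> lo=[1, 8, 20] (size 3, max 20) hi=[25, 36, 50] (size 3, min 25) -> median=22.5
Step 7: insert 9 -> lo=[1, 8, 9, 20] (size 4, max 20) hi=[25, 36, 50] (size 3, min 25) -> median=20
Step 8: insert 44 -> lo=[1, 8, 9, 20] (size 4, max 20) hi=[25, 36, 44, 50] (size 4, min 25) -> median=22.5
Step 9: insert 40 -> lo=[1, 8, 9, 20, 25] (size 5, max 25) hi=[36, 40, 44, 50] (size 4, min 36) -> median=25
Step 10: insert 36 -> lo=[1, 8, 9, 20, 25] (size 5, max 25) hi=[36, 36, 40, 44, 50] (size 5, min 36) -> median=30.5
Step 11: insert 41 -> lo=[1, 8, 9, 20, 25, 36] (size 6, max 36) hi=[36, 40, 41, 44, 50] (size 5, min 36) -> median=36
Step 12: insert 16 -> lo=[1, 8, 9, 16, 20, 25] (size 6, max 25) hi=[36, 36, 40, 41, 44, 50] (size 6, min 36) -> median=30.5
Step 13: insert 34 -> lo=[1, 8, 9, 16, 20, 25, 34] (size 7, max 34) hi=[36, 36, 40, 41, 44, 50] (size 6, min 36) -> median=34
Step 14: insert 47 -> lo=[1, 8, 9, 16, 20, 25, 34] (size 7, max 34) hi=[36, 36, 40, 41, 44, 47, 50] (size 7, min 36) -> median=35
Step 15: insert 42 -> lo=[1, 8, 9, 16, 20, 25, 34, 36] (size 8, max 36) hi=[36, 40, 41, 42, 44, 47, 50] (size 7, min 36) -> median=36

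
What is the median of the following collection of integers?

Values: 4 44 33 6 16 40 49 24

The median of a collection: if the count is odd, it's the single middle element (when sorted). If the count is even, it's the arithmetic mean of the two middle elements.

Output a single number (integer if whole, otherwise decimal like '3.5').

Answer: 28.5

Derivation:
Step 1: insert 4 -> lo=[4] (size 1, max 4) hi=[] (size 0) -> median=4
Step 2: insert 44 -> lo=[4] (size 1, max 4) hi=[44] (size 1, min 44) -> median=24
Step 3: insert 33 -> lo=[4, 33] (size 2, max 33) hi=[44] (size 1, min 44) -> median=33
Step 4: insert 6 -> lo=[4, 6] (size 2, max 6) hi=[33, 44] (size 2, min 33) -> median=19.5
Step 5: insert 16 -> lo=[4, 6, 16] (size 3, max 16) hi=[33, 44] (size 2, min 33) -> median=16
Step 6: insert 40 -> lo=[4, 6, 16] (size 3, max 16) hi=[33, 40, 44] (size 3, min 33) -> median=24.5
Step 7: insert 49 -> lo=[4, 6, 16, 33] (size 4, max 33) hi=[40, 44, 49] (size 3, min 40) -> median=33
Step 8: insert 24 -> lo=[4, 6, 16, 24] (size 4, max 24) hi=[33, 40, 44, 49] (size 4, min 33) -> median=28.5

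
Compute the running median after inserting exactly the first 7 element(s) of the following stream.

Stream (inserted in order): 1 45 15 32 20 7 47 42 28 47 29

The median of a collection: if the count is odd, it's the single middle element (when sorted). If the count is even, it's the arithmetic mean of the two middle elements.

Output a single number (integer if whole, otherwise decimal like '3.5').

Step 1: insert 1 -> lo=[1] (size 1, max 1) hi=[] (size 0) -> median=1
Step 2: insert 45 -> lo=[1] (size 1, max 1) hi=[45] (size 1, min 45) -> median=23
Step 3: insert 15 -> lo=[1, 15] (size 2, max 15) hi=[45] (size 1, min 45) -> median=15
Step 4: insert 32 -> lo=[1, 15] (size 2, max 15) hi=[32, 45] (size 2, min 32) -> median=23.5
Step 5: insert 20 -> lo=[1, 15, 20] (size 3, max 20) hi=[32, 45] (size 2, min 32) -> median=20
Step 6: insert 7 -> lo=[1, 7, 15] (size 3, max 15) hi=[20, 32, 45] (size 3, min 20) -> median=17.5
Step 7: insert 47 -> lo=[1, 7, 15, 20] (size 4, max 20) hi=[32, 45, 47] (size 3, min 32) -> median=20

Answer: 20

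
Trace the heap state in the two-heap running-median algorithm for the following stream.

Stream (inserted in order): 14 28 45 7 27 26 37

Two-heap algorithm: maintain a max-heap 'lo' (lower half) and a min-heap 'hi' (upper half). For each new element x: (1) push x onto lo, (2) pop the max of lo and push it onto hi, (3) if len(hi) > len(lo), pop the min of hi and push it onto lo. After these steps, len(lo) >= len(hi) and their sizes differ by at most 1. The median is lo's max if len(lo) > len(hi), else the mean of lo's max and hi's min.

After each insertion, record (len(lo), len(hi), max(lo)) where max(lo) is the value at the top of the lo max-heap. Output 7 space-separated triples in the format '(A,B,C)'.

Step 1: insert 14 -> lo=[14] hi=[] -> (len(lo)=1, len(hi)=0, max(lo)=14)
Step 2: insert 28 -> lo=[14] hi=[28] -> (len(lo)=1, len(hi)=1, max(lo)=14)
Step 3: insert 45 -> lo=[14, 28] hi=[45] -> (len(lo)=2, len(hi)=1, max(lo)=28)
Step 4: insert 7 -> lo=[7, 14] hi=[28, 45] -> (len(lo)=2, len(hi)=2, max(lo)=14)
Step 5: insert 27 -> lo=[7, 14, 27] hi=[28, 45] -> (len(lo)=3, len(hi)=2, max(lo)=27)
Step 6: insert 26 -> lo=[7, 14, 26] hi=[27, 28, 45] -> (len(lo)=3, len(hi)=3, max(lo)=26)
Step 7: insert 37 -> lo=[7, 14, 26, 27] hi=[28, 37, 45] -> (len(lo)=4, len(hi)=3, max(lo)=27)

Answer: (1,0,14) (1,1,14) (2,1,28) (2,2,14) (3,2,27) (3,3,26) (4,3,27)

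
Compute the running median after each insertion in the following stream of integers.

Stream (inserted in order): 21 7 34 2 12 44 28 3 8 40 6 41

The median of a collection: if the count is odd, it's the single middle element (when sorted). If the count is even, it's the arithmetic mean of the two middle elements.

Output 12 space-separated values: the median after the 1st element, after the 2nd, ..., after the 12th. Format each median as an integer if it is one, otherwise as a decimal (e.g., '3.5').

Step 1: insert 21 -> lo=[21] (size 1, max 21) hi=[] (size 0) -> median=21
Step 2: insert 7 -> lo=[7] (size 1, max 7) hi=[21] (size 1, min 21) -> median=14
Step 3: insert 34 -> lo=[7, 21] (size 2, max 21) hi=[34] (size 1, min 34) -> median=21
Step 4: insert 2 -> lo=[2, 7] (size 2, max 7) hi=[21, 34] (size 2, min 21) -> median=14
Step 5: insert 12 -> lo=[2, 7, 12] (size 3, max 12) hi=[21, 34] (size 2, min 21) -> median=12
Step 6: insert 44 -> lo=[2, 7, 12] (size 3, max 12) hi=[21, 34, 44] (size 3, min 21) -> median=16.5
Step 7: insert 28 -> lo=[2, 7, 12, 21] (size 4, max 21) hi=[28, 34, 44] (size 3, min 28) -> median=21
Step 8: insert 3 -> lo=[2, 3, 7, 12] (size 4, max 12) hi=[21, 28, 34, 44] (size 4, min 21) -> median=16.5
Step 9: insert 8 -> lo=[2, 3, 7, 8, 12] (size 5, max 12) hi=[21, 28, 34, 44] (size 4, min 21) -> median=12
Step 10: insert 40 -> lo=[2, 3, 7, 8, 12] (size 5, max 12) hi=[21, 28, 34, 40, 44] (size 5, min 21) -> median=16.5
Step 11: insert 6 -> lo=[2, 3, 6, 7, 8, 12] (size 6, max 12) hi=[21, 28, 34, 40, 44] (size 5, min 21) -> median=12
Step 12: insert 41 -> lo=[2, 3, 6, 7, 8, 12] (size 6, max 12) hi=[21, 28, 34, 40, 41, 44] (size 6, min 21) -> median=16.5

Answer: 21 14 21 14 12 16.5 21 16.5 12 16.5 12 16.5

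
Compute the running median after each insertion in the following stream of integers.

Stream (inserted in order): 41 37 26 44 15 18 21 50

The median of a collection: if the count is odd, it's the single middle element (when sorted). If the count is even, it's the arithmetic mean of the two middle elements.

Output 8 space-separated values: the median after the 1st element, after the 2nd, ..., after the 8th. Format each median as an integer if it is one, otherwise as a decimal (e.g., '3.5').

Answer: 41 39 37 39 37 31.5 26 31.5

Derivation:
Step 1: insert 41 -> lo=[41] (size 1, max 41) hi=[] (size 0) -> median=41
Step 2: insert 37 -> lo=[37] (size 1, max 37) hi=[41] (size 1, min 41) -> median=39
Step 3: insert 26 -> lo=[26, 37] (size 2, max 37) hi=[41] (size 1, min 41) -> median=37
Step 4: insert 44 -> lo=[26, 37] (size 2, max 37) hi=[41, 44] (size 2, min 41) -> median=39
Step 5: insert 15 -> lo=[15, 26, 37] (size 3, max 37) hi=[41, 44] (size 2, min 41) -> median=37
Step 6: insert 18 -> lo=[15, 18, 26] (size 3, max 26) hi=[37, 41, 44] (size 3, min 37) -> median=31.5
Step 7: insert 21 -> lo=[15, 18, 21, 26] (size 4, max 26) hi=[37, 41, 44] (size 3, min 37) -> median=26
Step 8: insert 50 -> lo=[15, 18, 21, 26] (size 4, max 26) hi=[37, 41, 44, 50] (size 4, min 37) -> median=31.5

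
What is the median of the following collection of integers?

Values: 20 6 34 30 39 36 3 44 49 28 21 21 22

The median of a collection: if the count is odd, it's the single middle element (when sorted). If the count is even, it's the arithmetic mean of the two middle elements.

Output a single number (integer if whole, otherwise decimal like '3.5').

Step 1: insert 20 -> lo=[20] (size 1, max 20) hi=[] (size 0) -> median=20
Step 2: insert 6 -> lo=[6] (size 1, max 6) hi=[20] (size 1, min 20) -> median=13
Step 3: insert 34 -> lo=[6, 20] (size 2, max 20) hi=[34] (size 1, min 34) -> median=20
Step 4: insert 30 -> lo=[6, 20] (size 2, max 20) hi=[30, 34] (size 2, min 30) -> median=25
Step 5: insert 39 -> lo=[6, 20, 30] (size 3, max 30) hi=[34, 39] (size 2, min 34) -> median=30
Step 6: insert 36 -> lo=[6, 20, 30] (size 3, max 30) hi=[34, 36, 39] (size 3, min 34) -> median=32
Step 7: insert 3 -> lo=[3, 6, 20, 30] (size 4, max 30) hi=[34, 36, 39] (size 3, min 34) -> median=30
Step 8: insert 44 -> lo=[3, 6, 20, 30] (size 4, max 30) hi=[34, 36, 39, 44] (size 4, min 34) -> median=32
Step 9: insert 49 -> lo=[3, 6, 20, 30, 34] (size 5, max 34) hi=[36, 39, 44, 49] (size 4, min 36) -> median=34
Step 10: insert 28 -> lo=[3, 6, 20, 28, 30] (size 5, max 30) hi=[34, 36, 39, 44, 49] (size 5, min 34) -> median=32
Step 11: insert 21 -> lo=[3, 6, 20, 21, 28, 30] (size 6, max 30) hi=[34, 36, 39, 44, 49] (size 5, min 34) -> median=30
Step 12: insert 21 -> lo=[3, 6, 20, 21, 21, 28] (size 6, max 28) hi=[30, 34, 36, 39, 44, 49] (size 6, min 30) -> median=29
Step 13: insert 22 -> lo=[3, 6, 20, 21, 21, 22, 28] (size 7, max 28) hi=[30, 34, 36, 39, 44, 49] (size 6, min 30) -> median=28

Answer: 28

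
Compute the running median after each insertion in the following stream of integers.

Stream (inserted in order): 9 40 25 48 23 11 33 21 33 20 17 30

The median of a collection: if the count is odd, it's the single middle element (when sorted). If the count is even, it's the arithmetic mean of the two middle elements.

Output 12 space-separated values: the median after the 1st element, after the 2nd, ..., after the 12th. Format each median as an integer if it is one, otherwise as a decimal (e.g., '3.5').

Answer: 9 24.5 25 32.5 25 24 25 24 25 24 23 24

Derivation:
Step 1: insert 9 -> lo=[9] (size 1, max 9) hi=[] (size 0) -> median=9
Step 2: insert 40 -> lo=[9] (size 1, max 9) hi=[40] (size 1, min 40) -> median=24.5
Step 3: insert 25 -> lo=[9, 25] (size 2, max 25) hi=[40] (size 1, min 40) -> median=25
Step 4: insert 48 -> lo=[9, 25] (size 2, max 25) hi=[40, 48] (size 2, min 40) -> median=32.5
Step 5: insert 23 -> lo=[9, 23, 25] (size 3, max 25) hi=[40, 48] (size 2, min 40) -> median=25
Step 6: insert 11 -> lo=[9, 11, 23] (size 3, max 23) hi=[25, 40, 48] (size 3, min 25) -> median=24
Step 7: insert 33 -> lo=[9, 11, 23, 25] (size 4, max 25) hi=[33, 40, 48] (size 3, min 33) -> median=25
Step 8: insert 21 -> lo=[9, 11, 21, 23] (size 4, max 23) hi=[25, 33, 40, 48] (size 4, min 25) -> median=24
Step 9: insert 33 -> lo=[9, 11, 21, 23, 25] (size 5, max 25) hi=[33, 33, 40, 48] (size 4, min 33) -> median=25
Step 10: insert 20 -> lo=[9, 11, 20, 21, 23] (size 5, max 23) hi=[25, 33, 33, 40, 48] (size 5, min 25) -> median=24
Step 11: insert 17 -> lo=[9, 11, 17, 20, 21, 23] (size 6, max 23) hi=[25, 33, 33, 40, 48] (size 5, min 25) -> median=23
Step 12: insert 30 -> lo=[9, 11, 17, 20, 21, 23] (size 6, max 23) hi=[25, 30, 33, 33, 40, 48] (size 6, min 25) -> median=24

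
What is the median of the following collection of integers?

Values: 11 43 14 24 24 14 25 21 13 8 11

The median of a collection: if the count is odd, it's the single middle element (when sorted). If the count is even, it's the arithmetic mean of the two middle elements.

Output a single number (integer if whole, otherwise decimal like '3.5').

Step 1: insert 11 -> lo=[11] (size 1, max 11) hi=[] (size 0) -> median=11
Step 2: insert 43 -> lo=[11] (size 1, max 11) hi=[43] (size 1, min 43) -> median=27
Step 3: insert 14 -> lo=[11, 14] (size 2, max 14) hi=[43] (size 1, min 43) -> median=14
Step 4: insert 24 -> lo=[11, 14] (size 2, max 14) hi=[24, 43] (size 2, min 24) -> median=19
Step 5: insert 24 -> lo=[11, 14, 24] (size 3, max 24) hi=[24, 43] (size 2, min 24) -> median=24
Step 6: insert 14 -> lo=[11, 14, 14] (size 3, max 14) hi=[24, 24, 43] (size 3, min 24) -> median=19
Step 7: insert 25 -> lo=[11, 14, 14, 24] (size 4, max 24) hi=[24, 25, 43] (size 3, min 24) -> median=24
Step 8: insert 21 -> lo=[11, 14, 14, 21] (size 4, max 21) hi=[24, 24, 25, 43] (size 4, min 24) -> median=22.5
Step 9: insert 13 -> lo=[11, 13, 14, 14, 21] (size 5, max 21) hi=[24, 24, 25, 43] (size 4, min 24) -> median=21
Step 10: insert 8 -> lo=[8, 11, 13, 14, 14] (size 5, max 14) hi=[21, 24, 24, 25, 43] (size 5, min 21) -> median=17.5
Step 11: insert 11 -> lo=[8, 11, 11, 13, 14, 14] (size 6, max 14) hi=[21, 24, 24, 25, 43] (size 5, min 21) -> median=14

Answer: 14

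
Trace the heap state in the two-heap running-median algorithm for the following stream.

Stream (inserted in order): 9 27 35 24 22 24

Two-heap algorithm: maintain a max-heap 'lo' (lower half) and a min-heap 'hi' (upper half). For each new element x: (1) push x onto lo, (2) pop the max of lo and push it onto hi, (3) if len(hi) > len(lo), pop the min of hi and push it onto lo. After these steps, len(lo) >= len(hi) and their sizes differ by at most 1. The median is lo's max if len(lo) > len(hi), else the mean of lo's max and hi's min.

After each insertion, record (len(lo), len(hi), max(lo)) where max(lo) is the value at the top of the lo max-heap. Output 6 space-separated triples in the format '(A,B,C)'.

Answer: (1,0,9) (1,1,9) (2,1,27) (2,2,24) (3,2,24) (3,3,24)

Derivation:
Step 1: insert 9 -> lo=[9] hi=[] -> (len(lo)=1, len(hi)=0, max(lo)=9)
Step 2: insert 27 -> lo=[9] hi=[27] -> (len(lo)=1, len(hi)=1, max(lo)=9)
Step 3: insert 35 -> lo=[9, 27] hi=[35] -> (len(lo)=2, len(hi)=1, max(lo)=27)
Step 4: insert 24 -> lo=[9, 24] hi=[27, 35] -> (len(lo)=2, len(hi)=2, max(lo)=24)
Step 5: insert 22 -> lo=[9, 22, 24] hi=[27, 35] -> (len(lo)=3, len(hi)=2, max(lo)=24)
Step 6: insert 24 -> lo=[9, 22, 24] hi=[24, 27, 35] -> (len(lo)=3, len(hi)=3, max(lo)=24)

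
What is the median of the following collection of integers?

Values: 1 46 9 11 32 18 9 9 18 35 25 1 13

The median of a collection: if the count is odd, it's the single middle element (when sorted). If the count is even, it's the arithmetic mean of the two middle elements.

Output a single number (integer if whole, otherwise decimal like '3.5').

Step 1: insert 1 -> lo=[1] (size 1, max 1) hi=[] (size 0) -> median=1
Step 2: insert 46 -> lo=[1] (size 1, max 1) hi=[46] (size 1, min 46) -> median=23.5
Step 3: insert 9 -> lo=[1, 9] (size 2, max 9) hi=[46] (size 1, min 46) -> median=9
Step 4: insert 11 -> lo=[1, 9] (size 2, max 9) hi=[11, 46] (size 2, min 11) -> median=10
Step 5: insert 32 -> lo=[1, 9, 11] (size 3, max 11) hi=[32, 46] (size 2, min 32) -> median=11
Step 6: insert 18 -> lo=[1, 9, 11] (size 3, max 11) hi=[18, 32, 46] (size 3, min 18) -> median=14.5
Step 7: insert 9 -> lo=[1, 9, 9, 11] (size 4, max 11) hi=[18, 32, 46] (size 3, min 18) -> median=11
Step 8: insert 9 -> lo=[1, 9, 9, 9] (size 4, max 9) hi=[11, 18, 32, 46] (size 4, min 11) -> median=10
Step 9: insert 18 -> lo=[1, 9, 9, 9, 11] (size 5, max 11) hi=[18, 18, 32, 46] (size 4, min 18) -> median=11
Step 10: insert 35 -> lo=[1, 9, 9, 9, 11] (size 5, max 11) hi=[18, 18, 32, 35, 46] (size 5, min 18) -> median=14.5
Step 11: insert 25 -> lo=[1, 9, 9, 9, 11, 18] (size 6, max 18) hi=[18, 25, 32, 35, 46] (size 5, min 18) -> median=18
Step 12: insert 1 -> lo=[1, 1, 9, 9, 9, 11] (size 6, max 11) hi=[18, 18, 25, 32, 35, 46] (size 6, min 18) -> median=14.5
Step 13: insert 13 -> lo=[1, 1, 9, 9, 9, 11, 13] (size 7, max 13) hi=[18, 18, 25, 32, 35, 46] (size 6, min 18) -> median=13

Answer: 13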